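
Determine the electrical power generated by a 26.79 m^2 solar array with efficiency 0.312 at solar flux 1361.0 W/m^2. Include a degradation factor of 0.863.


P = area * eta * S * degradation
P = 26.79 * 0.312 * 1361.0 * 0.863
P = 9817.3942 W

9817.3942 W


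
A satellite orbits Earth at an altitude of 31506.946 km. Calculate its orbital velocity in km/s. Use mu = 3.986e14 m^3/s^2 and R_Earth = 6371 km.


r = R_E + alt = 6371.0 + 31506.946 = 37877.9460 km = 3.7877946e+07 m
v = sqrt(mu/r) = sqrt(3.986e14 / 3.7877946e+07) = 3243.9596 m/s = 3.2440 km/s

3.2440 km/s


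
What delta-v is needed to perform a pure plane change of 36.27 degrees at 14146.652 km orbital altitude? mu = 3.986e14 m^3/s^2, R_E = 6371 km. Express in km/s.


r = 20517.6520 km = 2.0517652e+07 m
V = sqrt(mu/r) = 4407.6268 m/s
di = 36.27 deg = 0.6330309 rad
dV = 2*V*sin(di/2) = 2*4407.6268*sin(0.3165155)
dV = 2743.8095 m/s = 2.7438 km/s

2.7438 km/s


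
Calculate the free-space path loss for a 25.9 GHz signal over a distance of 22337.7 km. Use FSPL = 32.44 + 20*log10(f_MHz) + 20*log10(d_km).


f = 25.9 GHz = 25900.0000 MHz
d = 22337.7 km
FSPL = 32.44 + 20*log10(25900.0000) + 20*log10(22337.7)
FSPL = 32.44 + 88.2660 + 86.9808
FSPL = 207.6868 dB

207.6868 dB


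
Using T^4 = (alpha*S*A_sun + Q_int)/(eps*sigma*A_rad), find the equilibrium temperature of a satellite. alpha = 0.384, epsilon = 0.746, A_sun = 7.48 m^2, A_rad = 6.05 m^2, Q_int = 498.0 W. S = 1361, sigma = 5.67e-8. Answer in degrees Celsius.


Numerator = alpha*S*A_sun + Q_int = 0.384*1361*7.48 + 498.0 = 4407.2275 W
Denominator = eps*sigma*A_rad = 0.746*5.67e-8*6.05 = 2.5590411e-07 W/K^4
T^4 = 1.7222183e+10 K^4
T = 362.2614 K = 89.1114 C

89.1114 degrees Celsius


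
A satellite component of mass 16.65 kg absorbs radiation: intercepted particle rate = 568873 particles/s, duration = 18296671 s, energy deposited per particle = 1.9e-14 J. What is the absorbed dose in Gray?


Total energy deposited = rate * time * E_per
  = 568873 * 18296671 * 1.9e-14 = 0.1977612 J
Dose = E_total / mass = 0.1977612 / 16.65
Dose = 0.01187755 Gy

0.0119 Gy


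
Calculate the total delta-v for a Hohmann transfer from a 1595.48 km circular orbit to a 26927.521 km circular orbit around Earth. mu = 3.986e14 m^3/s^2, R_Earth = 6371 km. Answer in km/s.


r1 = 7966.4800 km = 7.96648e+06 m
r2 = 33298.5210 km = 3.3298521e+07 m
dv1 = sqrt(mu/r1)*(sqrt(2*r2/(r1+r2)) - 1) = 1912.5974 m/s
dv2 = sqrt(mu/r2)*(1 - sqrt(2*r1/(r1+r2))) = 1309.9649 m/s
total dv = |dv1| + |dv2| = 1912.5974 + 1309.9649 = 3222.5624 m/s = 3.2226 km/s

3.2226 km/s


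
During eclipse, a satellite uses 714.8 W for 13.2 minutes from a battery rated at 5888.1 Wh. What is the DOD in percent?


E_used = P * t / 60 = 714.8 * 13.2 / 60 = 157.2560 Wh
DOD = E_used / E_total * 100 = 157.2560 / 5888.1 * 100
DOD = 2.6707 %

2.6707 %


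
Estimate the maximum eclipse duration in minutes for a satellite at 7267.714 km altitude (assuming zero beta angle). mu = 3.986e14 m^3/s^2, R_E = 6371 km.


r = 13638.7140 km
T = 264.1923 min
Eclipse fraction = arcsin(R_E/r)/pi = arcsin(6371.0000/13638.7140)/pi
= arcsin(0.4671262)/pi = 0.1547106
Eclipse duration = 0.1547106 * 264.1923 = 40.8733 min

40.8733 minutes


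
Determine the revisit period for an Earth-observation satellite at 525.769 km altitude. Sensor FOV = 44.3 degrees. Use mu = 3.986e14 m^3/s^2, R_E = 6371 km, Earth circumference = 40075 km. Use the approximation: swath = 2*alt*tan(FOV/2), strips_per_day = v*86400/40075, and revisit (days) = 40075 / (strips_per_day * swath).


swath = 2*525.769*tan(0.3865904) = 428.0546 km
v = sqrt(mu/r) = 7602.3141 m/s = 7.6023 km/s
strips/day = v*86400/40075 = 7.6023*86400/40075 = 16.3903
coverage/day = strips * swath = 16.3903 * 428.0546 = 7015.9295 km
revisit = 40075 / 7015.9295 = 5.7120 days

5.7120 days


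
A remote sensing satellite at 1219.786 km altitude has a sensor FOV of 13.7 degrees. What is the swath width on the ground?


FOV = 13.7 deg = 0.2391101 rad
swath = 2 * alt * tan(FOV/2) = 2 * 1219.786 * tan(0.1195551)
swath = 2 * 1219.786 * 0.1201279
swath = 293.0608 km

293.0608 km


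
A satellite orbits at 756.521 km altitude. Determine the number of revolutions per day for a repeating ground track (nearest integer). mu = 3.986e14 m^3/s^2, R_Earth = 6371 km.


r = 7.127521e+06 m
T = 2*pi*sqrt(r^3/mu) = 5988.5128 s = 99.8085 min
revs/day = 1440 / 99.8085 = 14.4276
Rounded: 14 revolutions per day

14 revolutions per day


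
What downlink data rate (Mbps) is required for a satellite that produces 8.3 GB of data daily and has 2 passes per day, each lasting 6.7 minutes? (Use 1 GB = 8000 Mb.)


total contact time = 2 * 6.7 * 60 = 804.0000 s
data = 8.3 GB = 66400.0000 Mb
rate = 66400.0000 / 804.0000 = 82.5871 Mbps

82.5871 Mbps


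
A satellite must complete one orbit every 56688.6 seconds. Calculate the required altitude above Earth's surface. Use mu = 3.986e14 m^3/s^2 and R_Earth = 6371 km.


T = 56688.6 s
r = (mu*T^2/(4*pi^2))^(1/3) = (3.986e14 * 56688.6^2 / (4*pi^2))^(1/3)
r = 3.1895029e+07 m = 31895.0294 km
alt = r - R_E = 31895.0294 - 6371 = 25524.0294 km

25524.0294 km


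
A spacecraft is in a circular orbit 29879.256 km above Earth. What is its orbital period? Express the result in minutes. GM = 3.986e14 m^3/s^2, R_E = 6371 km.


r = 36250.2560 km = 3.6250256e+07 m
T = 2*pi*sqrt(r^3/mu) = 2*pi*sqrt(4.7635775e+22 / 3.986e14)
T = 68687.5203 s = 1144.7920 min

1144.7920 minutes


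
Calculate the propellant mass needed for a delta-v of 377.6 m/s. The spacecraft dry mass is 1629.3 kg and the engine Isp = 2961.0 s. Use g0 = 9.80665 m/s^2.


ve = Isp * g0 = 2961.0 * 9.80665 = 29037.490650 m/s
mass ratio = exp(dv/ve) = exp(377.6/29037.490650) = 1.01308880
m_prop = m_dry * (mr - 1) = 1629.3 * (1.01308880 - 1)
m_prop = 21.3256 kg

21.3256 kg


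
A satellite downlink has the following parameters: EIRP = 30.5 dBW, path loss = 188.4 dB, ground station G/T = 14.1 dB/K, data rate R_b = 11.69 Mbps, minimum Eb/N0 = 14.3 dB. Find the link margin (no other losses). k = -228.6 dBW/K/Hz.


C/N0 = EIRP - FSPL + G/T - k = 30.5 - 188.4 + 14.1 - (-228.6)
C/N0 = 84.8000 dB-Hz
R_b = 11.69 Mbps = 1.169e+07 bps -> 10*log10(R_b) = 70.6781 dB-Hz
Eb/N0 = C/N0 - 10*log10(R_b) = 84.8000 - 70.6781 = 14.1219 dB
Margin = Eb/N0 - Eb/N0_req = 14.1219 - 14.3 = -0.1781451 dB (negative margin: link does not close)

-0.1781 dB


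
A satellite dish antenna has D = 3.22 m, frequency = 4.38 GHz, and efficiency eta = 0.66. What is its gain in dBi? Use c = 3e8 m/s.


lambda = c/f = 3e8 / 4.38e+09 = 0.06849315 m
G = eta*(pi*D/lambda)^2 = 0.66*(pi*3.22/0.06849315)^2
G = 14396.6397 (linear)
G = 10*log10(14396.6397) = 41.5826 dBi

41.5826 dBi


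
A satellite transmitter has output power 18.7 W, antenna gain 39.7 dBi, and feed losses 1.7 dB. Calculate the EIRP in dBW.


Pt = 18.7 W = 12.7184 dBW
EIRP = Pt_dBW + Gt - losses = 12.7184 + 39.7 - 1.7 = 50.7184 dBW

50.7184 dBW


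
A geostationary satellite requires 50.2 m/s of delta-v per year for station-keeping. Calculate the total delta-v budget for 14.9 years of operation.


dV = rate * years = 50.2 * 14.9
dV = 747.9800 m/s

747.9800 m/s


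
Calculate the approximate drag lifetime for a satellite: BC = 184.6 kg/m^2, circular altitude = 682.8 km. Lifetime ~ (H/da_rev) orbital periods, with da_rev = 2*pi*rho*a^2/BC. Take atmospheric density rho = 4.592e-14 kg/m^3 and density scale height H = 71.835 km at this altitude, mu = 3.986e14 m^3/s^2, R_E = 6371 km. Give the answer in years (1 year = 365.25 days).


a = R_E + alt = 7053.8000 km = 7.0538e+06 m
da_rev = 2*pi*rho*a^2/BC = 2*pi*4.592e-14*(7.0538e+06)^2/184.6 = 0.0777671771 m per revolution
N = H/da_rev = 71835.0000 m / 0.0777671771 m = 923718.7551 revolutions
P = 2*pi*sqrt(a^3/mu) = 5895.8433 s
lifetime = N*P = 923718.7551 * 5895.8433 = 5.4461011e+09 s = 63033.5770 days
years = 63033.5770 / 365.25 = 172.5765 years

172.5765 years


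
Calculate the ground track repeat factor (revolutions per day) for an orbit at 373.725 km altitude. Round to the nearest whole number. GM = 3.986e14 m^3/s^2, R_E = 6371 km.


r = 6.744725e+06 m
T = 2*pi*sqrt(r^3/mu) = 5512.6141 s = 91.8769 min
revs/day = 1440 / 91.8769 = 15.6731
Rounded: 16 revolutions per day

16 revolutions per day


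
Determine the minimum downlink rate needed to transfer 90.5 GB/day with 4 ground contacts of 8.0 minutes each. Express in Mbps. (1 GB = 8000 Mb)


total contact time = 4 * 8.0 * 60 = 1920.0000 s
data = 90.5 GB = 724000.0000 Mb
rate = 724000.0000 / 1920.0000 = 377.0833 Mbps

377.0833 Mbps


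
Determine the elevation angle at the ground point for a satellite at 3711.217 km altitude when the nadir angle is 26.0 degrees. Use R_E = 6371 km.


r = R_E + alt = 10082.2170 km
Law of sines in the satellite / Earth-center / ground-point triangle:
  sin(nadir)/R_E = sin(90 + el)/r  =>  cos(el) = (r/R_E)*sin(nadir)
cos(el) = (10082.2170 / 6371.0000) * sin(26.0 deg) = 0.6937299
el = arccos(0.6937299) = 46.0739 deg
(Earth-central angle = 90 - nadir - el = 17.9261 deg)

46.0739 degrees


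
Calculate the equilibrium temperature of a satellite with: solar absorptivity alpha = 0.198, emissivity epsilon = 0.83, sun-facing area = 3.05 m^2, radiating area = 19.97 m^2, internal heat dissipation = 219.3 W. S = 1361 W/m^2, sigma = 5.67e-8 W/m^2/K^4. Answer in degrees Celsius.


Numerator = alpha*S*A_sun + Q_int = 0.198*1361*3.05 + 219.3 = 1041.2079 W
Denominator = eps*sigma*A_rad = 0.83*5.67e-8*19.97 = 9.3980817e-07 W/K^4
T^4 = 1.1078941e+09 K^4
T = 182.4419 K = -90.7081 C

-90.7081 degrees Celsius


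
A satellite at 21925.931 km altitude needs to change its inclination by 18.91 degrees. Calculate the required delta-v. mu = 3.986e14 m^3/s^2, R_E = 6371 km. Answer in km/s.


r = 28296.9310 km = 2.8296931e+07 m
V = sqrt(mu/r) = 3753.1764 m/s
di = 18.91 deg = 0.3300418 rad
dV = 2*V*sin(di/2) = 2*3753.1764*sin(0.1650209)
dV = 1233.0906 m/s = 1.2331 km/s

1.2331 km/s


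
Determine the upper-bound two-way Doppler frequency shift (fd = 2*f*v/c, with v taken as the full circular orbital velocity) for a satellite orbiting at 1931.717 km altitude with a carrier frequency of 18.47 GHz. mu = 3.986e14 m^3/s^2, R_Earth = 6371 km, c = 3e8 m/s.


r = 8.302717e+06 m
v = sqrt(mu/r) = 6928.8080 m/s (worst-case radial velocity)
f = 18.47 GHz = 1.847e+10 Hz
fd = 2*f*v/c = 2*1.847e+10*6928.8080/3.0e+08
fd = 853167.2301 Hz

853167.2301 Hz


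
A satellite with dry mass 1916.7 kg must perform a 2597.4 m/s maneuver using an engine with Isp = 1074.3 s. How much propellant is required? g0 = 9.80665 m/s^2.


ve = Isp * g0 = 1074.3 * 9.80665 = 10535.284095 m/s
mass ratio = exp(dv/ve) = exp(2597.4/10535.284095) = 1.27959414
m_prop = m_dry * (mr - 1) = 1916.7 * (1.27959414 - 1)
m_prop = 535.8981 kg

535.8981 kg


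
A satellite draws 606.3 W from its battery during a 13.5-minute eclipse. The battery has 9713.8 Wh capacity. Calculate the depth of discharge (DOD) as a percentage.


E_used = P * t / 60 = 606.3 * 13.5 / 60 = 136.4175 Wh
DOD = E_used / E_total * 100 = 136.4175 / 9713.8 * 100
DOD = 1.4044 %

1.4044 %


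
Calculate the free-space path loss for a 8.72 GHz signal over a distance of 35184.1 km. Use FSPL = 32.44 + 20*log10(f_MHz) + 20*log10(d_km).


f = 8.72 GHz = 8720.0000 MHz
d = 35184.1 km
FSPL = 32.44 + 20*log10(8720.0000) + 20*log10(35184.1)
FSPL = 32.44 + 78.8103 + 90.9269
FSPL = 202.1773 dB

202.1773 dB


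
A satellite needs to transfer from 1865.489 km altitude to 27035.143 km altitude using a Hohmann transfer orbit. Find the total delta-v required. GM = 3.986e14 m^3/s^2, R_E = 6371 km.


r1 = 8236.4890 km = 8.236489e+06 m
r2 = 33406.1430 km = 3.3406143e+07 m
dv1 = sqrt(mu/r1)*(sqrt(2*r2/(r1+r2)) - 1) = 1855.0295 m/s
dv2 = sqrt(mu/r2)*(1 - sqrt(2*r1/(r1+r2))) = 1281.7003 m/s
total dv = |dv1| + |dv2| = 1855.0295 + 1281.7003 = 3136.7298 m/s = 3.1367 km/s

3.1367 km/s


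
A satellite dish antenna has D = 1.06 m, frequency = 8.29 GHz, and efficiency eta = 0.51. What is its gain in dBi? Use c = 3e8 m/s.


lambda = c/f = 3e8 / 8.29e+09 = 0.03618818 m
G = eta*(pi*D/lambda)^2 = 0.51*(pi*1.06/0.03618818)^2
G = 4318.6519 (linear)
G = 10*log10(4318.6519) = 36.3535 dBi

36.3535 dBi


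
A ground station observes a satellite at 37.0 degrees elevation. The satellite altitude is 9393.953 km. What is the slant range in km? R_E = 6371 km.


h = 9393.953 km, el = 37.0 deg
d = -R_E*sin(el) + sqrt((R_E*sin(el))^2 + 2*R_E*h + h^2)
d = -6371.0000*sin(0.6457718) + sqrt((6371.0000*0.601815)^2 + 2*6371.0000*9393.953 + 9393.953^2)
d = 11087.1270 km

11087.1270 km


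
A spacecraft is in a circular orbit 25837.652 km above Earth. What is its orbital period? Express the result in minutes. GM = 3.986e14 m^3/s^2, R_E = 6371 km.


r = 32208.6520 km = 3.2208652e+07 m
T = 2*pi*sqrt(r^3/mu) = 2*pi*sqrt(3.3413167e+22 / 3.986e14)
T = 57526.7772 s = 958.7796 min

958.7796 minutes


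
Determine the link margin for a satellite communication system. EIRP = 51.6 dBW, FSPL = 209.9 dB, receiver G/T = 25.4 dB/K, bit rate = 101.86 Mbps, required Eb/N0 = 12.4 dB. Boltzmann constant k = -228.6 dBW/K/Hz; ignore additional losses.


C/N0 = EIRP - FSPL + G/T - k = 51.6 - 209.9 + 25.4 - (-228.6)
C/N0 = 95.7000 dB-Hz
R_b = 101.86 Mbps = 1.0186e+08 bps -> 10*log10(R_b) = 80.0800 dB-Hz
Eb/N0 = C/N0 - 10*log10(R_b) = 95.7000 - 80.0800 = 15.6200 dB
Margin = Eb/N0 - Eb/N0_req = 15.6200 - 12.4 = 3.2200 dB (link closes)

3.2200 dB


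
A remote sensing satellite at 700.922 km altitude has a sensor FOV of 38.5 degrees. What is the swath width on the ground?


FOV = 38.5 deg = 0.6719518 rad
swath = 2 * alt * tan(FOV/2) = 2 * 700.922 * tan(0.3359759)
swath = 2 * 700.922 * 0.3492156
swath = 489.5458 km

489.5458 km


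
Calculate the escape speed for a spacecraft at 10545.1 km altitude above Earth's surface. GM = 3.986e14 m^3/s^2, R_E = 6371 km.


r = 6371.0 + 10545.1 = 16916.1000 km = 1.69161e+07 m
v_esc = sqrt(2*mu/r) = sqrt(2*3.986e14 / 1.69161e+07)
v_esc = 6864.8891 m/s = 6.8649 km/s

6.8649 km/s


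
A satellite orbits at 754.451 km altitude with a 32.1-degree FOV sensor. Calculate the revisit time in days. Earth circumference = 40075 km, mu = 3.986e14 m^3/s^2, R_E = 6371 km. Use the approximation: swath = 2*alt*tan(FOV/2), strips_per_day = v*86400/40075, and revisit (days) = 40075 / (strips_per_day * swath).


swath = 2*754.451*tan(0.2801253) = 434.0961 km
v = sqrt(mu/r) = 7479.3261 m/s = 7.4793 km/s
strips/day = v*86400/40075 = 7.4793*86400/40075 = 16.1251
coverage/day = strips * swath = 16.1251 * 434.0961 = 6999.8469 km
revisit = 40075 / 6999.8469 = 5.7251 days

5.7251 days


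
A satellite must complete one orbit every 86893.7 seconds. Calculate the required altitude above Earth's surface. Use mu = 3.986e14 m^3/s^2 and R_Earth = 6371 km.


T = 86893.7 s
r = (mu*T^2/(4*pi^2))^(1/3) = (3.986e14 * 86893.7^2 / (4*pi^2))^(1/3)
r = 4.2401841e+07 m = 42401.8410 km
alt = r - R_E = 42401.8410 - 6371 = 36030.8410 km

36030.8410 km


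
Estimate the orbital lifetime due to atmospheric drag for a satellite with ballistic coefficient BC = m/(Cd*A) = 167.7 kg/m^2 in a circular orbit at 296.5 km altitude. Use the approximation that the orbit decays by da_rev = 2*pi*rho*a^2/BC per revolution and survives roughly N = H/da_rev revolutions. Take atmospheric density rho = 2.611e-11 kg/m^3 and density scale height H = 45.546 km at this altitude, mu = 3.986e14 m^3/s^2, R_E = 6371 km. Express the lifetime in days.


a = R_E + alt = 6667.5000 km = 6.6675e+06 m
da_rev = 2*pi*rho*a^2/BC = 2*pi*2.611e-11*(6.6675e+06)^2/167.7 = 43.489031 m per revolution
N = H/da_rev = 45546.0000 m / 43.489031 m = 1047.2986 revolutions
P = 2*pi*sqrt(a^3/mu) = 5418.2091 s
lifetime = N*P = 1047.2986 * 5418.2091 = 5.6744827e+06 s = 65.6769 days

65.6769 days


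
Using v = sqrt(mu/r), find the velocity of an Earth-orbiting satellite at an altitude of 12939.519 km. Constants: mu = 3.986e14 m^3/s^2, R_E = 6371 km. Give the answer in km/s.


r = R_E + alt = 6371.0 + 12939.519 = 19310.5190 km = 1.9310519e+07 m
v = sqrt(mu/r) = sqrt(3.986e14 / 1.9310519e+07) = 4543.3027 m/s = 4.5433 km/s

4.5433 km/s


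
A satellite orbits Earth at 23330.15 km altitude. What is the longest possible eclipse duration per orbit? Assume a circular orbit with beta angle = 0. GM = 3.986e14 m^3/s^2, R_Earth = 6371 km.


r = 29701.1500 km
T = 849.0238 min
Eclipse fraction = arcsin(R_E/r)/pi = arcsin(6371.0000/29701.1500)/pi
= arcsin(0.2145035)/pi = 0.06881333
Eclipse duration = 0.06881333 * 849.0238 = 58.4242 min

58.4242 minutes


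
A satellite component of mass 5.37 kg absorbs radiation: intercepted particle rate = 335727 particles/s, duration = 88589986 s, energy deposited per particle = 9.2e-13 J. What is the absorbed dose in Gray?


Total energy deposited = rate * time * E_per
  = 335727 * 88589986 * 9.2e-13 = 27.3627 J
Dose = E_total / mass = 27.3627 / 5.37
Dose = 5.0955 Gy

5.0955 Gy


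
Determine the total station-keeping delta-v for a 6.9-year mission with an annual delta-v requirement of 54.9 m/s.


dV = rate * years = 54.9 * 6.9
dV = 378.8100 m/s

378.8100 m/s


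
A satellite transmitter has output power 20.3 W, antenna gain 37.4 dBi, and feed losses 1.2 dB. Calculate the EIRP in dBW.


Pt = 20.3 W = 13.0750 dBW
EIRP = Pt_dBW + Gt - losses = 13.0750 + 37.4 - 1.2 = 49.2750 dBW

49.2750 dBW


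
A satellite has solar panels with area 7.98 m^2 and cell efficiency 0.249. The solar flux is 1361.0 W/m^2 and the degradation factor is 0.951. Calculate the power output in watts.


P = area * eta * S * degradation
P = 7.98 * 0.249 * 1361.0 * 0.951
P = 2571.8218 W

2571.8218 W


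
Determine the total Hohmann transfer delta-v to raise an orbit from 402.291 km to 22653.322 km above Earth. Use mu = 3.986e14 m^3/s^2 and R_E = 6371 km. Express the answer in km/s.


r1 = 6773.2910 km = 6.773291e+06 m
r2 = 29024.3220 km = 2.9024322e+07 m
dv1 = sqrt(mu/r1)*(sqrt(2*r2/(r1+r2)) - 1) = 2097.4261 m/s
dv2 = sqrt(mu/r2)*(1 - sqrt(2*r1/(r1+r2))) = 1426.1599 m/s
total dv = |dv1| + |dv2| = 2097.4261 + 1426.1599 = 3523.5860 m/s = 3.5236 km/s

3.5236 km/s


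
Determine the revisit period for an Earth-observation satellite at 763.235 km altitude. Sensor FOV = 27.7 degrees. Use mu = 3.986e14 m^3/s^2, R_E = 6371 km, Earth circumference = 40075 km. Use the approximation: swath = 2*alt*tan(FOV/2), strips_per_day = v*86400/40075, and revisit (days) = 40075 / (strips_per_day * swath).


swath = 2*763.235*tan(0.2417281) = 376.3498 km
v = sqrt(mu/r) = 7474.7202 m/s = 7.4747 km/s
strips/day = v*86400/40075 = 7.4747*86400/40075 = 16.1152
coverage/day = strips * swath = 16.1152 * 376.3498 = 6064.9440 km
revisit = 40075 / 6064.9440 = 6.6076 days

6.6076 days


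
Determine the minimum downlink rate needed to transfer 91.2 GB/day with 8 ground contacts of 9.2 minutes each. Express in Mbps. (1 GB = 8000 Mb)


total contact time = 8 * 9.2 * 60 = 4416.0000 s
data = 91.2 GB = 729600.0000 Mb
rate = 729600.0000 / 4416.0000 = 165.2174 Mbps

165.2174 Mbps


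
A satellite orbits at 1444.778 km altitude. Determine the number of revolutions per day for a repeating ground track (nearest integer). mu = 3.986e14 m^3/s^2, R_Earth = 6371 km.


r = 7.815778e+06 m
T = 2*pi*sqrt(r^3/mu) = 6876.5332 s = 114.6089 min
revs/day = 1440 / 114.6089 = 12.5645
Rounded: 13 revolutions per day

13 revolutions per day


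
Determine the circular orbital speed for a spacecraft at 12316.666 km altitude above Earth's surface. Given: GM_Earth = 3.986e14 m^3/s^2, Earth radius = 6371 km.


r = R_E + alt = 6371.0 + 12316.666 = 18687.6660 km = 1.8687666e+07 m
v = sqrt(mu/r) = sqrt(3.986e14 / 1.8687666e+07) = 4618.3954 m/s = 4.6184 km/s

4.6184 km/s


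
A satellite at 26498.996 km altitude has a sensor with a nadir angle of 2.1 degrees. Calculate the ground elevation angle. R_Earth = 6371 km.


r = R_E + alt = 32869.9960 km
Law of sines in the satellite / Earth-center / ground-point triangle:
  sin(nadir)/R_E = sin(90 + el)/r  =>  cos(el) = (r/R_E)*sin(nadir)
cos(el) = (32869.9960 / 6371.0000) * sin(2.1 deg) = 0.1890564
el = arccos(0.1890564) = 79.1023 deg
(Earth-central angle = 90 - nadir - el = 8.7977 deg)

79.1023 degrees


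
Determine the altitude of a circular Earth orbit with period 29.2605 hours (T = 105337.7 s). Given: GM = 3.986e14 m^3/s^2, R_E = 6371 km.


T = 105337.7 s
r = (mu*T^2/(4*pi^2))^(1/3) = (3.986e14 * 105337.7^2 / (4*pi^2))^(1/3)
r = 4.8207551e+07 m = 48207.5515 km
alt = r - R_E = 48207.5515 - 6371 = 41836.5515 km

41836.5515 km


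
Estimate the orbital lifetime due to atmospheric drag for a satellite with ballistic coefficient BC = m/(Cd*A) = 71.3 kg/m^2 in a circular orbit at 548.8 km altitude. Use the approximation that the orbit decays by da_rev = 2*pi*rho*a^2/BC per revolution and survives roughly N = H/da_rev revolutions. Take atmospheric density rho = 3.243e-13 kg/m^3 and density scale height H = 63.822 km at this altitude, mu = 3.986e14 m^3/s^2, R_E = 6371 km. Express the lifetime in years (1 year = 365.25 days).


a = R_E + alt = 6919.8000 km = 6.9198e+06 m
da_rev = 2*pi*rho*a^2/BC = 2*pi*3.243e-13*(6.9198e+06)^2/71.3 = 1.368436 m per revolution
N = H/da_rev = 63822.0000 m / 1.368436 m = 46638.6572 revolutions
P = 2*pi*sqrt(a^3/mu) = 5728.6400 s
lifetime = N*P = 46638.6572 * 5728.6400 = 2.6717608e+08 s = 3092.3157 days
years = 3092.3157 / 365.25 = 8.4663 years

8.4663 years


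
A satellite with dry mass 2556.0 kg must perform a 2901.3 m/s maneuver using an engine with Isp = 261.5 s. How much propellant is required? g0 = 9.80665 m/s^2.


ve = Isp * g0 = 261.5 * 9.80665 = 2564.438975 m/s
mass ratio = exp(dv/ve) = exp(2901.3/2564.438975) = 3.09986501
m_prop = m_dry * (mr - 1) = 2556.0 * (3.09986501 - 1)
m_prop = 5367.2550 kg

5367.2550 kg


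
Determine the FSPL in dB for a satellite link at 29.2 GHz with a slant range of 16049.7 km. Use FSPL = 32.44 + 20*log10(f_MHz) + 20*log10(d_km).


f = 29.2 GHz = 29200.0000 MHz
d = 16049.7 km
FSPL = 32.44 + 20*log10(29200.0000) + 20*log10(16049.7)
FSPL = 32.44 + 89.3077 + 84.1093
FSPL = 205.8570 dB

205.8570 dB


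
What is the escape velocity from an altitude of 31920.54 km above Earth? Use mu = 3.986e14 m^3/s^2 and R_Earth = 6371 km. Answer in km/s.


r = 6371.0 + 31920.54 = 38291.5400 km = 3.829154e+07 m
v_esc = sqrt(2*mu/r) = sqrt(2*3.986e14 / 3.829154e+07)
v_esc = 4562.8084 m/s = 4.5628 km/s

4.5628 km/s


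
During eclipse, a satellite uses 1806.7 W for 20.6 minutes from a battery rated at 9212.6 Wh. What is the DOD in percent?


E_used = P * t / 60 = 1806.7 * 20.6 / 60 = 620.3003 Wh
DOD = E_used / E_total * 100 = 620.3003 / 9212.6 * 100
DOD = 6.7332 %

6.7332 %


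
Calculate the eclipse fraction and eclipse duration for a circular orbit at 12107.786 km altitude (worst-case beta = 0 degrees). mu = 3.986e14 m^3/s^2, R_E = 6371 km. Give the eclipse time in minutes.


r = 18478.7860 km
T = 416.6488 min
Eclipse fraction = arcsin(R_E/r)/pi = arcsin(6371.0000/18478.7860)/pi
= arcsin(0.3447737)/pi = 0.1120444
Eclipse duration = 0.1120444 * 416.6488 = 46.6831 min

46.6831 minutes


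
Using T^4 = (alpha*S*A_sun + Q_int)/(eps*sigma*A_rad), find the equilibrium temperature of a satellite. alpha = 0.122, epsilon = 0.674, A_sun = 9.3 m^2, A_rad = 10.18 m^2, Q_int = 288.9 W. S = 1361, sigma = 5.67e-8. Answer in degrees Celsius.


Numerator = alpha*S*A_sun + Q_int = 0.122*1361*9.3 + 288.9 = 1833.0906 W
Denominator = eps*sigma*A_rad = 0.674*5.67e-8*10.18 = 3.8903684e-07 W/K^4
T^4 = 4.7118689e+09 K^4
T = 261.9982 K = -11.1518 C

-11.1518 degrees Celsius


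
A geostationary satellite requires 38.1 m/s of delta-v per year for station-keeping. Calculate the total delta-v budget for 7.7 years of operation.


dV = rate * years = 38.1 * 7.7
dV = 293.3700 m/s

293.3700 m/s


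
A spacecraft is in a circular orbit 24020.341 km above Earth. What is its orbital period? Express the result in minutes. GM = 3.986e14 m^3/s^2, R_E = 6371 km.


r = 30391.3410 km = 3.0391341e+07 m
T = 2*pi*sqrt(r^3/mu) = 2*pi*sqrt(2.8070464e+22 / 3.986e14)
T = 52727.3587 s = 878.7893 min

878.7893 minutes


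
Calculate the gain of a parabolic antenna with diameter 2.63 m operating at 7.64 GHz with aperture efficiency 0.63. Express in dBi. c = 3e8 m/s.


lambda = c/f = 3e8 / 7.64e+09 = 0.03926702 m
G = eta*(pi*D/lambda)^2 = 0.63*(pi*2.63/0.03926702)^2
G = 27893.0496 (linear)
G = 10*log10(27893.0496) = 44.4550 dBi

44.4550 dBi


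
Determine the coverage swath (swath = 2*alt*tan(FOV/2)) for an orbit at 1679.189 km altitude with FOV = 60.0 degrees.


FOV = 60.0 deg = 1.0472 rad
swath = 2 * alt * tan(FOV/2) = 2 * 1679.189 * tan(0.5235988)
swath = 2 * 1679.189 * 0.5773503
swath = 1938.9604 km

1938.9604 km


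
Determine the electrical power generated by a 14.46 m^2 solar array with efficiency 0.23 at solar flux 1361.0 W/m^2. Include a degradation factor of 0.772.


P = area * eta * S * degradation
P = 14.46 * 0.23 * 1361.0 * 0.772
P = 3494.3915 W

3494.3915 W


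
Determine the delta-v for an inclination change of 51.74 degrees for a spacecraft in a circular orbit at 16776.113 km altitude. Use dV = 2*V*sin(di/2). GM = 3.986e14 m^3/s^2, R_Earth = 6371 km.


r = 23147.1130 km = 2.3147113e+07 m
V = sqrt(mu/r) = 4149.7337 m/s
di = 51.74 deg = 0.9030334 rad
dV = 2*V*sin(di/2) = 2*4149.7337*sin(0.4515167)
dV = 3621.3126 m/s = 3.6213 km/s

3.6213 km/s


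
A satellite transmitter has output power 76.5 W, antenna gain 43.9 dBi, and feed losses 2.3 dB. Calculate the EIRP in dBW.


Pt = 76.5 W = 18.8366 dBW
EIRP = Pt_dBW + Gt - losses = 18.8366 + 43.9 - 2.3 = 60.4366 dBW

60.4366 dBW


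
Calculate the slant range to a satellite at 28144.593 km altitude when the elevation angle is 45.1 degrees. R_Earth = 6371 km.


h = 28144.593 km, el = 45.1 deg
d = -R_E*sin(el) + sqrt((R_E*sin(el))^2 + 2*R_E*h + h^2)
d = -6371.0000*sin(0.7871435) + sqrt((6371.0000*0.7083398)^2 + 2*6371.0000*28144.593 + 28144.593^2)
d = 29708.5371 km

29708.5371 km


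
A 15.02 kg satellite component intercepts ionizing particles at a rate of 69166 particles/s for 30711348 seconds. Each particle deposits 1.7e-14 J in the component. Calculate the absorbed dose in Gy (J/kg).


Total energy deposited = rate * time * E_per
  = 69166 * 30711348 * 1.7e-14 = 0.03611108 J
Dose = E_total / mass = 0.03611108 / 15.02
Dose = 0.0024042 Gy

0.0024 Gy


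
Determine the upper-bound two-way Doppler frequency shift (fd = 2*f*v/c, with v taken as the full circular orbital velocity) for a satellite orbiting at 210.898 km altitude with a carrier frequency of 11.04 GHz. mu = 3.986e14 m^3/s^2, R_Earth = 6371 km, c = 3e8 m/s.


r = 6.581898e+06 m
v = sqrt(mu/r) = 7782.0331 m/s (worst-case radial velocity)
f = 11.04 GHz = 1.104e+10 Hz
fd = 2*f*v/c = 2*1.104e+10*7782.0331/3.0e+08
fd = 572757.6357 Hz

572757.6357 Hz


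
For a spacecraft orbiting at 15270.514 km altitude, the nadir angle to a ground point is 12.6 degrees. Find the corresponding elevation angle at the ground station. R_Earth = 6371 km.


r = R_E + alt = 21641.5140 km
Law of sines in the satellite / Earth-center / ground-point triangle:
  sin(nadir)/R_E = sin(90 + el)/r  =>  cos(el) = (r/R_E)*sin(nadir)
cos(el) = (21641.5140 / 6371.0000) * sin(12.6 deg) = 0.7410061
el = arccos(0.7410061) = 42.1828 deg
(Earth-central angle = 90 - nadir - el = 35.2172 deg)

42.1828 degrees


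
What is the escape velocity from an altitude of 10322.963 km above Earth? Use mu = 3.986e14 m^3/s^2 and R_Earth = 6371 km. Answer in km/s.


r = 6371.0 + 10322.963 = 16693.9630 km = 1.6693963e+07 m
v_esc = sqrt(2*mu/r) = sqrt(2*3.986e14 / 1.6693963e+07)
v_esc = 6910.4117 m/s = 6.9104 km/s

6.9104 km/s


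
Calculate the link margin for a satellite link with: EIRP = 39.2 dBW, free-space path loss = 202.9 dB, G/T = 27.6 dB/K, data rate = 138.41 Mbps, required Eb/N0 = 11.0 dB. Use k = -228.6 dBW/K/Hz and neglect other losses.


C/N0 = EIRP - FSPL + G/T - k = 39.2 - 202.9 + 27.6 - (-228.6)
C/N0 = 92.5000 dB-Hz
R_b = 138.41 Mbps = 1.3841e+08 bps -> 10*log10(R_b) = 81.4117 dB-Hz
Eb/N0 = C/N0 - 10*log10(R_b) = 92.5000 - 81.4117 = 11.0883 dB
Margin = Eb/N0 - Eb/N0_req = 11.0883 - 11.0 = 0.08832531 dB (link closes)

0.0883 dB


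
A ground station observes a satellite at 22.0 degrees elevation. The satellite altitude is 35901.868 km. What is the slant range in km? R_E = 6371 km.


h = 35901.868 km, el = 22.0 deg
d = -R_E*sin(el) + sqrt((R_E*sin(el))^2 + 2*R_E*h + h^2)
d = -6371.0000*sin(0.3839724) + sqrt((6371.0000*0.3746066)^2 + 2*6371.0000*35901.868 + 35901.868^2)
d = 39471.4950 km

39471.4950 km


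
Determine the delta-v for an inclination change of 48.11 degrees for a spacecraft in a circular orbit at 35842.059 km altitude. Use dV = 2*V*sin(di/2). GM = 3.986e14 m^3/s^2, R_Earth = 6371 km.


r = 42213.0590 km = 4.2213059e+07 m
V = sqrt(mu/r) = 3072.8774 m/s
di = 48.11 deg = 0.8396779 rad
dV = 2*V*sin(di/2) = 2*3072.8774*sin(0.419839)
dV = 2505.0920 m/s = 2.5051 km/s

2.5051 km/s


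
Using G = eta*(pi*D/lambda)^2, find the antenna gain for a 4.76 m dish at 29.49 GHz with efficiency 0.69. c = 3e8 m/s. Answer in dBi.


lambda = c/f = 3e8 / 2.949e+10 = 0.01017294 m
G = eta*(pi*D/lambda)^2 = 0.69*(pi*4.76/0.01017294)^2
G = 1.490973e+06 (linear)
G = 10*log10(1.490973e+06) = 61.7347 dBi

61.7347 dBi


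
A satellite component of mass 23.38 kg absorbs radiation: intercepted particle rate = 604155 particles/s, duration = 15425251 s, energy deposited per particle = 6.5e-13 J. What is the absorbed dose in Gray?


Total energy deposited = rate * time * E_per
  = 604155 * 15425251 * 6.5e-13 = 6.0575 J
Dose = E_total / mass = 6.0575 / 23.38
Dose = 0.2590893 Gy

0.2591 Gy


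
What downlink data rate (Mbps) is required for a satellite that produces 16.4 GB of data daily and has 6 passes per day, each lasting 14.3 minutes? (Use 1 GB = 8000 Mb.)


total contact time = 6 * 14.3 * 60 = 5148.0000 s
data = 16.4 GB = 131200.0000 Mb
rate = 131200.0000 / 5148.0000 = 25.4856 Mbps

25.4856 Mbps


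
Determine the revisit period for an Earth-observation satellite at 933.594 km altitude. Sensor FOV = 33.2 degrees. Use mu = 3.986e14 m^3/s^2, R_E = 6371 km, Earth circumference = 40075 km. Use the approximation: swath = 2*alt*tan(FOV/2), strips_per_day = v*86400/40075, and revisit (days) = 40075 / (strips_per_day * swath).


swath = 2*933.594*tan(0.2897247) = 556.6329 km
v = sqrt(mu/r) = 7387.0426 m/s = 7.3870 km/s
strips/day = v*86400/40075 = 7.3870*86400/40075 = 15.9262
coverage/day = strips * swath = 15.9262 * 556.6329 = 8865.0197 km
revisit = 40075 / 8865.0197 = 4.5206 days

4.5206 days


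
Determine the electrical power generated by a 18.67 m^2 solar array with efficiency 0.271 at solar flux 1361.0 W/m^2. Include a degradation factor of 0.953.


P = area * eta * S * degradation
P = 18.67 * 0.271 * 1361.0 * 0.953
P = 6562.4293 W

6562.4293 W


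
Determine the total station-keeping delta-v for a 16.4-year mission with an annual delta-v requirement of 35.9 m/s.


dV = rate * years = 35.9 * 16.4
dV = 588.7600 m/s

588.7600 m/s


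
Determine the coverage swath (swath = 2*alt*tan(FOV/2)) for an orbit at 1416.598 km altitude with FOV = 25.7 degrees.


FOV = 25.7 deg = 0.4485496 rad
swath = 2 * alt * tan(FOV/2) = 2 * 1416.598 * tan(0.2242748)
swath = 2 * 1416.598 * 0.2281123
swath = 646.2869 km

646.2869 km


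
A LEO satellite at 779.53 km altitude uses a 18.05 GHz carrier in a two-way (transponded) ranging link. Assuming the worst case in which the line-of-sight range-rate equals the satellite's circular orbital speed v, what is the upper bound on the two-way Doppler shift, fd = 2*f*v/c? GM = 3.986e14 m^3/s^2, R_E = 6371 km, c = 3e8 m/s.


r = 7.15053e+06 m
v = sqrt(mu/r) = 7466.1985 m/s (worst-case radial velocity)
f = 18.05 GHz = 1.805e+10 Hz
fd = 2*f*v/c = 2*1.805e+10*7466.1985/3.0e+08
fd = 898432.5498 Hz

898432.5498 Hz


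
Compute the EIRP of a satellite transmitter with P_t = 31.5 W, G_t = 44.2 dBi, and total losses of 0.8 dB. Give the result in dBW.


Pt = 31.5 W = 14.9831 dBW
EIRP = Pt_dBW + Gt - losses = 14.9831 + 44.2 - 0.8 = 58.3831 dBW

58.3831 dBW


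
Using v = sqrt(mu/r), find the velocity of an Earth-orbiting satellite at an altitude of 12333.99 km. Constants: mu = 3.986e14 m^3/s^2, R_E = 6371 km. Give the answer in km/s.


r = R_E + alt = 6371.0 + 12333.99 = 18704.9900 km = 1.870499e+07 m
v = sqrt(mu/r) = sqrt(3.986e14 / 1.870499e+07) = 4616.2562 m/s = 4.6163 km/s

4.6163 km/s


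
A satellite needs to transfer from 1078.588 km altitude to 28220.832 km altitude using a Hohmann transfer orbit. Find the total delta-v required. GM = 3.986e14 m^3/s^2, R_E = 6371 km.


r1 = 7449.5880 km = 7.449588e+06 m
r2 = 34591.8320 km = 3.4591832e+07 m
dv1 = sqrt(mu/r1)*(sqrt(2*r2/(r1+r2)) - 1) = 2068.7152 m/s
dv2 = sqrt(mu/r2)*(1 - sqrt(2*r1/(r1+r2))) = 1373.7428 m/s
total dv = |dv1| + |dv2| = 2068.7152 + 1373.7428 = 3442.4580 m/s = 3.4425 km/s

3.4425 km/s


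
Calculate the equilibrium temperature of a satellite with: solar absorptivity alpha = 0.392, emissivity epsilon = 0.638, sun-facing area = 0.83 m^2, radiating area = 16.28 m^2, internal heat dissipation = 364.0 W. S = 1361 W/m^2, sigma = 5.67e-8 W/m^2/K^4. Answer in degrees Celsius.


Numerator = alpha*S*A_sun + Q_int = 0.392*1361*0.83 + 364.0 = 806.8150 W
Denominator = eps*sigma*A_rad = 0.638*5.67e-8*16.28 = 5.8892249e-07 W/K^4
T^4 = 1.369985e+09 K^4
T = 192.3884 K = -80.7616 C

-80.7616 degrees Celsius


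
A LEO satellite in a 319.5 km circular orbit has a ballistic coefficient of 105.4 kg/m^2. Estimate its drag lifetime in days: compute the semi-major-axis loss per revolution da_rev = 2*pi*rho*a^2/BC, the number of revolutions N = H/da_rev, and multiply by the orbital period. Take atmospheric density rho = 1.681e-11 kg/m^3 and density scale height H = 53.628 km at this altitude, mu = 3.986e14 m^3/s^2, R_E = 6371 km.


a = R_E + alt = 6690.5000 km = 6.6905e+06 m
da_rev = 2*pi*rho*a^2/BC = 2*pi*1.681e-11*(6.6905e+06)^2/105.4 = 44.856370 m per revolution
N = H/da_rev = 53628.0000 m / 44.856370 m = 1195.5493 revolutions
P = 2*pi*sqrt(a^3/mu) = 5446.2689 s
lifetime = N*P = 1195.5493 * 5446.2689 = 6.5112829e+06 s = 75.3621 days

75.3621 days


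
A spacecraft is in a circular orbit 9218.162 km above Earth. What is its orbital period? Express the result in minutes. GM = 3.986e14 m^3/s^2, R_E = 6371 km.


r = 15589.1620 km = 1.5589162e+07 m
T = 2*pi*sqrt(r^3/mu) = 2*pi*sqrt(3.7885089e+21 / 3.986e14)
T = 19370.7027 s = 322.8450 min

322.8450 minutes


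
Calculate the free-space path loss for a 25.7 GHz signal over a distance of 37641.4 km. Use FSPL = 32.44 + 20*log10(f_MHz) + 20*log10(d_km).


f = 25.7 GHz = 25700.0000 MHz
d = 37641.4 km
FSPL = 32.44 + 20*log10(25700.0000) + 20*log10(37641.4)
FSPL = 32.44 + 88.1987 + 91.5133
FSPL = 212.1520 dB

212.1520 dB


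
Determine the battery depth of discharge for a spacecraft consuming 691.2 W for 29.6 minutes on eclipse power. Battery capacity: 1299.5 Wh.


E_used = P * t / 60 = 691.2 * 29.6 / 60 = 340.9920 Wh
DOD = E_used / E_total * 100 = 340.9920 / 1299.5 * 100
DOD = 26.2402 %

26.2402 %


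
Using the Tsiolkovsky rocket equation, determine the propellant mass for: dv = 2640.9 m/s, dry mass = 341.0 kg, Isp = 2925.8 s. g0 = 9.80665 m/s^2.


ve = Isp * g0 = 2925.8 * 9.80665 = 28692.296570 m/s
mass ratio = exp(dv/ve) = exp(2640.9/28692.296570) = 1.09641101
m_prop = m_dry * (mr - 1) = 341.0 * (1.09641101 - 1)
m_prop = 32.8762 kg

32.8762 kg


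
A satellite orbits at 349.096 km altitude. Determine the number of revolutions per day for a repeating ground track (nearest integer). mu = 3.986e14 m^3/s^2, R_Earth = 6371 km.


r = 6.720096e+06 m
T = 2*pi*sqrt(r^3/mu) = 5482.4469 s = 91.3741 min
revs/day = 1440 / 91.3741 = 15.7594
Rounded: 16 revolutions per day

16 revolutions per day


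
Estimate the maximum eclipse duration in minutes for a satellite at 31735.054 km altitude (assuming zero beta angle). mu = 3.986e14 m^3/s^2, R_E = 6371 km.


r = 38106.0540 km
T = 1233.8175 min
Eclipse fraction = arcsin(R_E/r)/pi = arcsin(6371.0000/38106.0540)/pi
= arcsin(0.1671913)/pi = 0.05346975
Eclipse duration = 0.05346975 * 1233.8175 = 65.9719 min

65.9719 minutes


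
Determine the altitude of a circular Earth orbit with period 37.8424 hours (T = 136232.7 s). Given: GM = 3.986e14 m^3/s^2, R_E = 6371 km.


T = 136232.7 s
r = (mu*T^2/(4*pi^2))^(1/3) = (3.986e14 * 136232.7^2 / (4*pi^2))^(1/3)
r = 5.7224248e+07 m = 57224.2481 km
alt = r - R_E = 57224.2481 - 6371 = 50853.2481 km

50853.2481 km


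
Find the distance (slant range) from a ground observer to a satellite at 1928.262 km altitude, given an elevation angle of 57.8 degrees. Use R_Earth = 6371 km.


h = 1928.262 km, el = 57.8 deg
d = -R_E*sin(el) + sqrt((R_E*sin(el))^2 + 2*R_E*h + h^2)
d = -6371.0000*sin(1.0088) + sqrt((6371.0000*0.8461932)^2 + 2*6371.0000*1928.262 + 1928.262^2)
d = 2182.0158 km

2182.0158 km


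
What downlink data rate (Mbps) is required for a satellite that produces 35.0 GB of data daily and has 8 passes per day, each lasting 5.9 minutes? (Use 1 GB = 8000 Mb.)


total contact time = 8 * 5.9 * 60 = 2832.0000 s
data = 35.0 GB = 280000.0000 Mb
rate = 280000.0000 / 2832.0000 = 98.8701 Mbps

98.8701 Mbps


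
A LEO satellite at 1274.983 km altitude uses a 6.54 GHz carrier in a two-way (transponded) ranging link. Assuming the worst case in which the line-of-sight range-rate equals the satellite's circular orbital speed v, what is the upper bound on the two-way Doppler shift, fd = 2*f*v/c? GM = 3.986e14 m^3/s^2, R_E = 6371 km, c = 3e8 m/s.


r = 7.645983e+06 m
v = sqrt(mu/r) = 7220.2458 m/s (worst-case radial velocity)
f = 6.54 GHz = 6.54e+09 Hz
fd = 2*f*v/c = 2*6.54e+09*7220.2458/3.0e+08
fd = 314802.7173 Hz

314802.7173 Hz


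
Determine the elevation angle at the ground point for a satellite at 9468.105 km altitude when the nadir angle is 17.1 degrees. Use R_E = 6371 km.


r = R_E + alt = 15839.1050 km
Law of sines in the satellite / Earth-center / ground-point triangle:
  sin(nadir)/R_E = sin(90 + el)/r  =>  cos(el) = (r/R_E)*sin(nadir)
cos(el) = (15839.1050 / 6371.0000) * sin(17.1 deg) = 0.7310211
el = arccos(0.7310211) = 43.0279 deg
(Earth-central angle = 90 - nadir - el = 29.8721 deg)

43.0279 degrees


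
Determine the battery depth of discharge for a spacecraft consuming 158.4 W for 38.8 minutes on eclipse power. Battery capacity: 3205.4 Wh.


E_used = P * t / 60 = 158.4 * 38.8 / 60 = 102.4320 Wh
DOD = E_used / E_total * 100 = 102.4320 / 3205.4 * 100
DOD = 3.1956 %

3.1956 %


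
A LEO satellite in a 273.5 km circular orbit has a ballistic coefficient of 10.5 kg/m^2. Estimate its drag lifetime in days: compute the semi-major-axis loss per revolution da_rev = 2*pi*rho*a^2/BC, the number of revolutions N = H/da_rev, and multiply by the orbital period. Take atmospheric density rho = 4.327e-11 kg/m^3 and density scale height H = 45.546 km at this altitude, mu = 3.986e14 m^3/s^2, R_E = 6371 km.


a = R_E + alt = 6644.5000 km = 6.6445e+06 m
da_rev = 2*pi*rho*a^2/BC = 2*pi*4.327e-11*(6.6445e+06)^2/10.5 = 1143.146987 m per revolution
N = H/da_rev = 45546.0000 m / 1143.146987 m = 39.8426 revolutions
P = 2*pi*sqrt(a^3/mu) = 5390.1975 s
lifetime = N*P = 39.8426 * 5390.1975 = 214759.7282 s = 2.4856 days

2.4856 days


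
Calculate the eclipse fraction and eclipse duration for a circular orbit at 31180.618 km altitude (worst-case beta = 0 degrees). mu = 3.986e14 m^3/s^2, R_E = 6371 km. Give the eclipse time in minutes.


r = 37551.6180 km
T = 1206.9880 min
Eclipse fraction = arcsin(R_E/r)/pi = arcsin(6371.0000/37551.6180)/pi
= arcsin(0.1696598)/pi = 0.05426689
Eclipse duration = 0.05426689 * 1206.9880 = 65.4995 min

65.4995 minutes


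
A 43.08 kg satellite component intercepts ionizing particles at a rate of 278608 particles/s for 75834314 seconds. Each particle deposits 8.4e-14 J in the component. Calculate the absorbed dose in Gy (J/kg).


Total energy deposited = rate * time * E_per
  = 278608 * 75834314 * 8.4e-14 = 1.7748 J
Dose = E_total / mass = 1.7748 / 43.08
Dose = 0.04119675 Gy

0.0412 Gy
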